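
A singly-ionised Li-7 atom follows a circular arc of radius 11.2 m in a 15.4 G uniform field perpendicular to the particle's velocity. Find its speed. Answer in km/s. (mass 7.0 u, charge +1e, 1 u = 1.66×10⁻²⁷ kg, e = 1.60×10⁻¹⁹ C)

v ≈ 237 km/s

From qvB = mv²/r, v = qBr/m.
v = (1×1.60×10^-19)(1.54×10^-3)(11.2) / (1.16×10^-26) = 2.37×10^5 m/s.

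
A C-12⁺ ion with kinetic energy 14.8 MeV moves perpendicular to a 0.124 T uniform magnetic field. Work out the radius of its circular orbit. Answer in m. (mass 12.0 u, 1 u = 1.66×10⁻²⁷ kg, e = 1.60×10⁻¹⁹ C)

Convert the energy: K = 14.8 MeV = 2.37×10^-12 J.
v = √(2K/m) = √(2·2.37×10^-12/1.99×10^-26) = 1.54×10^7 m/s.
r = mv/(qB) = (1.99×10^-26)(1.54×10^7) / [(1×1.60×10^-19)(0.124)] = 15.5 m.

r ≈ 15.5 m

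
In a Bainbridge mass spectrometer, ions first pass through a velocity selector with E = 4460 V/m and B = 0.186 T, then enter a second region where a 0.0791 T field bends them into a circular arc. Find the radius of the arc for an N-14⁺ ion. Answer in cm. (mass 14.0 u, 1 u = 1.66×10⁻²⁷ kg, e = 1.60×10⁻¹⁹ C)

r ≈ 4.40 cm

The selector passes v = E/B = 4460/0.186 = 2.40×10^4 m/s.
In the deflection region, r = mv/(qB₂) = (2.32×10^-26)(2.40×10^4) / [(1×1.60×10^-19)(0.0791)] = 0.0440 m.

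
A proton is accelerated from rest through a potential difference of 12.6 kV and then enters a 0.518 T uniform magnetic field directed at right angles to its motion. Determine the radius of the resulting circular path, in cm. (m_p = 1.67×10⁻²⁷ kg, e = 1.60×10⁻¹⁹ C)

r ≈ 3.13 cm

The kinetic energy gained is K = qV = (1×1.60×10^-19)(1.26×10^4) = 2.02×10^-15 J.
v = √(2K/m) = 1.55×10^6 m/s.
r = mv/(qB) = (1.67×10^-27)(1.55×10^6) / [(1×1.60×10^-19)(0.518)] = 0.0313 m.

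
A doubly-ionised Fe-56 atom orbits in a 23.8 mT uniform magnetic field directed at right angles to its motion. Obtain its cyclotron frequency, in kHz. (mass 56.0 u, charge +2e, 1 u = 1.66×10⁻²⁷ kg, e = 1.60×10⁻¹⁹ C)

f = qB/(2πm) = (2×1.60×10^-19)(0.0238) / [2π(9.30×10^-26)] = 1.30×10^4 Hz.

f ≈ 13.0 kHz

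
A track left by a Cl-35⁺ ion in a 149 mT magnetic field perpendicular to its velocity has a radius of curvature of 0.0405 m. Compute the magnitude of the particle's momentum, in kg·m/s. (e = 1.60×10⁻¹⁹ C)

Since qvB = mv²/r, the momentum p = mv = qBr.
p = (1×1.60×10^-19)(0.149)(0.0405) = 9.66×10^-22 kg·m/s.

p ≈ 9.66×10^-22 kg·m/s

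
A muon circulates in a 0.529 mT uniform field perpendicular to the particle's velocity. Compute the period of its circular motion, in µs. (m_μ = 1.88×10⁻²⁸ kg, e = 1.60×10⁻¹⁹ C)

The cyclotron period is independent of speed: T = 2πm/(qB).
T = 2π(1.88×10^-28) / [(1×1.60×10^-19)(5.29×10^-4)] = 1.40×10^-5 s.

T ≈ 14.0 µs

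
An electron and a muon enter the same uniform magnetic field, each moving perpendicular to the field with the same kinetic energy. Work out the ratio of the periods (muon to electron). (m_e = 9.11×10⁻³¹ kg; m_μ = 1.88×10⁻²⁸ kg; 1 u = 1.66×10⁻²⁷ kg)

ratio ≈ 206

T = 2πm/(qB) is independent of speed, so T₂/T₁ = (m₂/q₂)/(m₁/q₁).
T_{muon}/T_{electron} = (1.88×10^-28/1e) / (9.11×10^-31/1e) = 206.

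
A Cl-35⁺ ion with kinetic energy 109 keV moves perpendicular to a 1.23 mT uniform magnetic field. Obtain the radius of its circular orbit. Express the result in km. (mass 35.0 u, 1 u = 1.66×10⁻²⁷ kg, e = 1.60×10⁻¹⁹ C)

r ≈ 0.229 km

Convert the energy: K = 109 keV = 1.74×10^-14 J.
v = √(2K/m) = √(2·1.74×10^-14/5.81×10^-26) = 7.75×10^5 m/s.
r = mv/(qB) = (5.81×10^-26)(7.75×10^5) / [(1×1.60×10^-19)(1.23×10^-3)] = 229 m.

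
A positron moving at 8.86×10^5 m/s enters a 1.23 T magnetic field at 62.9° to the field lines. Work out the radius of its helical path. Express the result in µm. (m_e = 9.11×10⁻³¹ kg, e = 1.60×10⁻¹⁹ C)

Only the perpendicular component v⊥ = v sin62.9° = 7.89×10^5 m/s is bent by the field.
r = m v⊥ /(qB) = (9.11×10^-31)(7.89×10^5) / [(1×1.60×10^-19)(1.23)] = 3.65×10^-6 m.

r ≈ 3.65 µm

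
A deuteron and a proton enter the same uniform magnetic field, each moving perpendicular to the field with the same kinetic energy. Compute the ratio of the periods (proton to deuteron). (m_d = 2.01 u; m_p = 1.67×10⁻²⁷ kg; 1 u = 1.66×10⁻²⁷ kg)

ratio ≈ 0.501

T = 2πm/(qB) is independent of speed, so T₂/T₁ = (m₂/q₂)/(m₁/q₁).
T_{proton}/T_{deuteron} = (1.67×10^-27/1e) / (3.34×10^-27/1e) = 0.501.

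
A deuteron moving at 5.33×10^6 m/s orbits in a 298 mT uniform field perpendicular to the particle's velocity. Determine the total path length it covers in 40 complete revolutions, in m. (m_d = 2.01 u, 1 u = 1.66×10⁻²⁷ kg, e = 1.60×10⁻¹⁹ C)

L ≈ 93.7 m

r = mv/(qB) = 0.373 m, so one revolution covers 2πr = 2.34 m.
In 40 revolutions: L = 40·2πr = 93.7 m.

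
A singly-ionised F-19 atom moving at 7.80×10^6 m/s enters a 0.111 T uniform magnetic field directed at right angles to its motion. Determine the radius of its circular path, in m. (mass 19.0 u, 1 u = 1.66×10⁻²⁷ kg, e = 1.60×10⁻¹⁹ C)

The magnetic force provides the centripetal force: qvB = mv²/r, so r = mv/(qB).
r = (3.15×10^-26 kg)(7.80×10^6 m/s) / [(1×1.60×10^-19 C)(0.111 T)] = 13.9 m.

r ≈ 13.9 m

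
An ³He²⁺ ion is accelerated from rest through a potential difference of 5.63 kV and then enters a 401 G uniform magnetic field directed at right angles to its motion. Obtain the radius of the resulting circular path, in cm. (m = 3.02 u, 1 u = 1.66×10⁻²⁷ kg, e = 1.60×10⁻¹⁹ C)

The kinetic energy gained is K = qV = (2×1.60×10^-19)(5630) = 1.80×10^-15 J.
v = √(2K/m) = 8.48×10^5 m/s.
r = mv/(qB) = (5.01×10^-27)(8.48×10^5) / [(2×1.60×10^-19)(0.0401)] = 0.331 m.

r ≈ 33.1 cm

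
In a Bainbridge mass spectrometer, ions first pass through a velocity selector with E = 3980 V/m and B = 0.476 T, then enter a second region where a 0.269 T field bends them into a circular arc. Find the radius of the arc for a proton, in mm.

r ≈ 0.324 mm

The selector passes v = E/B = 3980/0.476 = 8360 m/s.
In the deflection region, r = mv/(qB₂) = (1.67×10^-27)(8360) / [(1×1.60×10^-19)(0.269)] = 3.24×10^-4 m.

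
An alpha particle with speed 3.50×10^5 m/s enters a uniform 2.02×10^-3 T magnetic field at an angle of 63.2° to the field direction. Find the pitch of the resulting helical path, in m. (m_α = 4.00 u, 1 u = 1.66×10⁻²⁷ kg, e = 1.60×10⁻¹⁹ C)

The velocity component along B is v∥ = v cos63.2° = 1.58×10^5 m/s.
The cyclotron period T = 2πm/(qB) = 6.45×10^-5 s is set by m, q, B alone.
Pitch = v∥·T = (1.58×10^5)(6.45×10^-5) = 10.2 m.

pitch ≈ 10.2 m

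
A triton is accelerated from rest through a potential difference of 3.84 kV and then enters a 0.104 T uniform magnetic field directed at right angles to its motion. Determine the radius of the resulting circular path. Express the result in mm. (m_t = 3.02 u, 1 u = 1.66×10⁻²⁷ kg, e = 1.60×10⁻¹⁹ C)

The kinetic energy gained is K = qV = (1×1.60×10^-19)(3840) = 6.14×10^-16 J.
v = √(2K/m) = 4.95×10^5 m/s.
r = mv/(qB) = (5.01×10^-27)(4.95×10^5) / [(1×1.60×10^-19)(0.104)] = 0.149 m.

r ≈ 149 mm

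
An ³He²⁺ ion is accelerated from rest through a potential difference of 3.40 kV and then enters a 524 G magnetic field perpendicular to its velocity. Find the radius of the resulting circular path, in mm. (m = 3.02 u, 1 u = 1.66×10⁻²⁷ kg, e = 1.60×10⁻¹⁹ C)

The kinetic energy gained is K = qV = (2×1.60×10^-19)(3400) = 1.09×10^-15 J.
v = √(2K/m) = 6.59×10^5 m/s.
r = mv/(qB) = (5.01×10^-27)(6.59×10^5) / [(2×1.60×10^-19)(0.0524)] = 0.197 m.

r ≈ 197 mm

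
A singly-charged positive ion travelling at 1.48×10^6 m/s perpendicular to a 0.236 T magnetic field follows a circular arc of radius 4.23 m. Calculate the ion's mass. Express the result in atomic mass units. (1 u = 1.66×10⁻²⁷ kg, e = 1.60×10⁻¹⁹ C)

m ≈ 65.0 u

qvB = mv²/r ⇒ m = qBr/v.
m = (1×1.60×10^-19)(0.236)(4.23) / (1.48×10^6) = 1.08×10^-25 kg = 65.0 u.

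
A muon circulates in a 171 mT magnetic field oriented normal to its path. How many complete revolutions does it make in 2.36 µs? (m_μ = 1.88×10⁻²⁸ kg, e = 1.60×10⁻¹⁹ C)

N = 54

T = 2πm/(qB) = 2π(1.88×10^-28) / [(1×1.60×10^-19)(0.171)] = 4.3174×10^-8 s.
N = t/T = 2.36×10^-6 / 4.3174×10^-8 ≈ 54.66, so 54 complete revolutions.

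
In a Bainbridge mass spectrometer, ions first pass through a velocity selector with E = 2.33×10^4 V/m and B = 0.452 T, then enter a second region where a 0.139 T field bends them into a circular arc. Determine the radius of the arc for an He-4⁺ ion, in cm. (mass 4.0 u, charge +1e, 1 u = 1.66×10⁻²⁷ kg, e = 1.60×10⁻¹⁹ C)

r ≈ 1.54 cm

The selector passes v = E/B = 2.33×10^4/0.452 = 5.15×10^4 m/s.
In the deflection region, r = mv/(qB₂) = (6.64×10^-27)(5.15×10^4) / [(1×1.60×10^-19)(0.139)] = 0.0154 m.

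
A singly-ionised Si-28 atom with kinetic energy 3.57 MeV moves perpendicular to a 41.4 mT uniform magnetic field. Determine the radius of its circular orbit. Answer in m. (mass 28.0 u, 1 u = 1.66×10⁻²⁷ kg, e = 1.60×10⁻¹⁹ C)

r ≈ 34.8 m

Convert the energy: K = 3.57 MeV = 5.71×10^-13 J.
v = √(2K/m) = √(2·5.71×10^-13/4.65×10^-26) = 4.96×10^6 m/s.
r = mv/(qB) = (4.65×10^-26)(4.96×10^6) / [(1×1.60×10^-19)(0.0414)] = 34.8 m.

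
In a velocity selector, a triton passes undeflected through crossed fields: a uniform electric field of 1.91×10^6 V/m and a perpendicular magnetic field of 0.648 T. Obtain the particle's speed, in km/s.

For zero net force, qE = qvB, so v = E/B.
v = (1.91×10^6) / (0.648) = 2.95×10^6 m/s.

v ≈ 2950 km/s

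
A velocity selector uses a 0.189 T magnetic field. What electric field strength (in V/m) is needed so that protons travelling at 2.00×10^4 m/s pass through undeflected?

qE = qvB ⇒ E = vB = (2.00×10^4)(0.189) = 3780 V/m.

E ≈ 3780 V/m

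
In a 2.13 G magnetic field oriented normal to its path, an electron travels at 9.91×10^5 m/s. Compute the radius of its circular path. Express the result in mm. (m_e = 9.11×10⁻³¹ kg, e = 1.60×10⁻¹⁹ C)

The magnetic force provides the centripetal force: qvB = mv²/r, so r = mv/(qB).
r = (9.11×10^-31 kg)(9.91×10^5 m/s) / [(1×1.60×10^-19 C)(2.13×10^-4 T)] = 0.0265 m.

r ≈ 26.5 mm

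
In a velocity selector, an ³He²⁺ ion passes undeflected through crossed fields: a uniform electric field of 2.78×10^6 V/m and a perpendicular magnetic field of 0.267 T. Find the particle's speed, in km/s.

For zero net force, qE = qvB, so v = E/B.
v = (2.78×10^6) / (0.267) = 1.04×10^7 m/s.

v ≈ 10400 km/s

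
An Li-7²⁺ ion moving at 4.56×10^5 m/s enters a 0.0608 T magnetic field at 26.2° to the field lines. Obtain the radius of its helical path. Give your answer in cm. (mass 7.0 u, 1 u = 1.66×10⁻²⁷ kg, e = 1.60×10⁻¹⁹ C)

r ≈ 12.0 cm

Only the perpendicular component v⊥ = v sin26.2° = 2.01×10^5 m/s is bent by the field.
r = m v⊥ /(qB) = (1.16×10^-26)(2.01×10^5) / [(2×1.60×10^-19)(0.0608)] = 0.120 m.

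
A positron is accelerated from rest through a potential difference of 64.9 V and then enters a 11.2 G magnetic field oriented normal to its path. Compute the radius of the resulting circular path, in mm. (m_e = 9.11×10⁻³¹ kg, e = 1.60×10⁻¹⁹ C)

The kinetic energy gained is K = qV = (1×1.60×10^-19)(64.9) = 1.04×10^-17 J.
v = √(2K/m) = 4.77×10^6 m/s.
r = mv/(qB) = (9.11×10^-31)(4.77×10^6) / [(1×1.60×10^-19)(1.12×10^-3)] = 0.0243 m.

r ≈ 24.3 mm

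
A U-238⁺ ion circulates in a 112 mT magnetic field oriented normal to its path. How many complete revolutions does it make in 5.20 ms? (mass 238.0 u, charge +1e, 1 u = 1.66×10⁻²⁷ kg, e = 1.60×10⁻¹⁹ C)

T = 2πm/(qB) = 2π(3.9508×10^-25) / [(1×1.60×10^-19)(0.112)] = 1.3852×10^-4 s.
N = t/T = 5.20×10^-3 / 1.3852×10^-4 ≈ 37.54, so 37 complete revolutions.

N = 37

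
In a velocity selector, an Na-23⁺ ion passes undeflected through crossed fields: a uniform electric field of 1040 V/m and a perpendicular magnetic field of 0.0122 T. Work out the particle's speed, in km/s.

v ≈ 85.2 km/s

For zero net force, qE = qvB, so v = E/B.
v = (1040) / (0.0122) = 8.52×10^4 m/s.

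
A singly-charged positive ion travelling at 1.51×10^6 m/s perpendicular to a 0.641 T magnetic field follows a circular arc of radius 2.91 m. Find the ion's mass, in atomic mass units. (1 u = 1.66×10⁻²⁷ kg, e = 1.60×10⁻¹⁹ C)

m ≈ 119 u

qvB = mv²/r ⇒ m = qBr/v.
m = (1×1.60×10^-19)(0.641)(2.91) / (1.51×10^6) = 1.98×10^-25 kg = 119 u.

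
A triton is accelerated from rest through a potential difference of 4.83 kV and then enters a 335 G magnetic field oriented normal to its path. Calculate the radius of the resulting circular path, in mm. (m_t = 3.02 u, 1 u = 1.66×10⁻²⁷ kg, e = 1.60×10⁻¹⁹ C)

r ≈ 519 mm

The kinetic energy gained is K = qV = (1×1.60×10^-19)(4830) = 7.73×10^-16 J.
v = √(2K/m) = 5.55×10^5 m/s.
r = mv/(qB) = (5.01×10^-27)(5.55×10^5) / [(1×1.60×10^-19)(0.0335)] = 0.519 m.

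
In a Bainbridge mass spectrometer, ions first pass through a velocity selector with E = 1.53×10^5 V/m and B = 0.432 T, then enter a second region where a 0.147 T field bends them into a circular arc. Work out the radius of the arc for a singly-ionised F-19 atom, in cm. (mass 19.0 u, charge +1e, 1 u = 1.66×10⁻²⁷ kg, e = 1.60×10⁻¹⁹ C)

The selector passes v = E/B = 1.53×10^5/0.432 = 3.54×10^5 m/s.
In the deflection region, r = mv/(qB₂) = (3.15×10^-26)(3.54×10^5) / [(1×1.60×10^-19)(0.147)] = 0.475 m.

r ≈ 47.5 cm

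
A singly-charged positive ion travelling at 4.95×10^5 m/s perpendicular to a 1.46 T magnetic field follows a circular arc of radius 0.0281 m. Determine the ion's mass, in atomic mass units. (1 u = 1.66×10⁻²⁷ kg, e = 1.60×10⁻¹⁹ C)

m ≈ 7.99 u

qvB = mv²/r ⇒ m = qBr/v.
m = (1×1.60×10^-19)(1.46)(0.0281) / (4.95×10^5) = 1.33×10^-26 kg = 7.99 u.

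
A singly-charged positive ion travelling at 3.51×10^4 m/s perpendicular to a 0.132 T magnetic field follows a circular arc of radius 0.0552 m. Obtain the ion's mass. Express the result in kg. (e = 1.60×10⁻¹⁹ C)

m ≈ 3.32×10^-26 kg

qvB = mv²/r ⇒ m = qBr/v.
m = (1×1.60×10^-19)(0.132)(0.0552) / (3.51×10^4) = 3.32×10^-26 kg.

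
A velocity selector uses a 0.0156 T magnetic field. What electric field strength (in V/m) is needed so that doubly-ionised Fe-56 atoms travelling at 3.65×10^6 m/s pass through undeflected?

E ≈ 5.69×10^4 V/m

qE = qvB ⇒ E = vB = (3.65×10^6)(0.0156) = 5.69×10^4 V/m.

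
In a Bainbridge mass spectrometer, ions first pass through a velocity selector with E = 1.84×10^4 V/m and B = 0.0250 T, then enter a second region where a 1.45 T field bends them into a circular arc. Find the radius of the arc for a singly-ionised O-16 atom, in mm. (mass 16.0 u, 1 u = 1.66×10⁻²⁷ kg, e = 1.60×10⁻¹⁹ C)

r ≈ 84.3 mm

The selector passes v = E/B = 1.84×10^4/0.0250 = 7.36×10^5 m/s.
In the deflection region, r = mv/(qB₂) = (2.66×10^-26)(7.36×10^5) / [(1×1.60×10^-19)(1.45)] = 0.0843 m.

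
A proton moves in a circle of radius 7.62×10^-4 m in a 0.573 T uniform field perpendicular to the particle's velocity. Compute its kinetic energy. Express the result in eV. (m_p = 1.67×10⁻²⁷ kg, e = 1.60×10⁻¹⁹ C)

v = qBr/m = (1×1.60×10^-19)(0.573)(7.62×10^-4) / (1.67×10^-27) = 4.18×10^4 m/s.
K = ½mv² = 0.5·(1.67×10^-27)·(4.18×10^4)² = 1.46×10^-18 J = 9.13 eV.

K ≈ 9.13 eV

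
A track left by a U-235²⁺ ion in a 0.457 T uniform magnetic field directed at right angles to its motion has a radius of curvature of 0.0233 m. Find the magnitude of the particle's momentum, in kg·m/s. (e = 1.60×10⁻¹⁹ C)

Since qvB = mv²/r, the momentum p = mv = qBr.
p = (2×1.60×10^-19)(0.457)(0.0233) = 3.41×10^-21 kg·m/s.

p ≈ 3.41×10^-21 kg·m/s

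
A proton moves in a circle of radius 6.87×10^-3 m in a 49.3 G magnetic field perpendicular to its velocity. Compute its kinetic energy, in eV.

K ≈ 0.0550 eV

v = qBr/m = (1×1.60×10^-19)(4.93×10^-3)(6.87×10^-3) / (1.67×10^-27) = 3240 m/s.
K = ½mv² = 0.5·(1.67×10^-27)·(3240)² = 8.79×10^-21 J = 0.0550 eV.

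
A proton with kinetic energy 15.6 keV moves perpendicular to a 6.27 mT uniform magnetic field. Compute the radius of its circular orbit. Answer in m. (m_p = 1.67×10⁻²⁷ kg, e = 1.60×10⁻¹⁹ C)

Convert the energy: K = 15.6 keV = 2.50×10^-15 J.
v = √(2K/m) = √(2·2.50×10^-15/1.67×10^-27) = 1.73×10^6 m/s.
r = mv/(qB) = (1.67×10^-27)(1.73×10^6) / [(1×1.60×10^-19)(6.27×10^-3)] = 2.88 m.

r ≈ 2.88 m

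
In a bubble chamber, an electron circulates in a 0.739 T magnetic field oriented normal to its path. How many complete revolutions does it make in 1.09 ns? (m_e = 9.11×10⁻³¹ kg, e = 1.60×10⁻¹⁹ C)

T = 2πm/(qB) = 2π(9.11×10^-31) / [(1×1.60×10^-19)(0.739)] = 4.8410×10^-11 s.
N = t/T = 1.09×10^-9 / 4.8410×10^-11 ≈ 22.52, so 22 complete revolutions.

N = 22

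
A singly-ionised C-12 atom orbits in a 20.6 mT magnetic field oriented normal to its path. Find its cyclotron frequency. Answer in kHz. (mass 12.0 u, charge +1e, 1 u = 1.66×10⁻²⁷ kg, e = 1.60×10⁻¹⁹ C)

f ≈ 26.3 kHz

f = qB/(2πm) = (1×1.60×10^-19)(0.0206) / [2π(1.99×10^-26)] = 2.63×10^4 Hz.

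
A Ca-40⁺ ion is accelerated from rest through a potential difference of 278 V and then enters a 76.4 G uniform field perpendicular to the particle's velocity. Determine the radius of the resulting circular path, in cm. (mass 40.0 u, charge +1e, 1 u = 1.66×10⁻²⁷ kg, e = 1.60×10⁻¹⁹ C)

r ≈ 199 cm

The kinetic energy gained is K = qV = (1×1.60×10^-19)(278) = 4.45×10^-17 J.
v = √(2K/m) = 3.66×10^4 m/s.
r = mv/(qB) = (6.64×10^-26)(3.66×10^4) / [(1×1.60×10^-19)(7.64×10^-3)] = 1.99 m.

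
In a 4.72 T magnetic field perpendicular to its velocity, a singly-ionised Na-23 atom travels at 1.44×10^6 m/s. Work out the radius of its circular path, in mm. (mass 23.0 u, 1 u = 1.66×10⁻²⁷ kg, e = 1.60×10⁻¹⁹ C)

r ≈ 72.8 mm

The magnetic force provides the centripetal force: qvB = mv²/r, so r = mv/(qB).
r = (3.82×10^-26 kg)(1.44×10^6 m/s) / [(1×1.60×10^-19 C)(4.72 T)] = 0.0728 m.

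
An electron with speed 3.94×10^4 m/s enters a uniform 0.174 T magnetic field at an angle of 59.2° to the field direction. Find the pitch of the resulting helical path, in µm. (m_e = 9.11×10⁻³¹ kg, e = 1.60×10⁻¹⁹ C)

The velocity component along B is v∥ = v cos59.2° = 2.02×10^4 m/s.
The cyclotron period T = 2πm/(qB) = 2.06×10^-10 s is set by m, q, B alone.
Pitch = v∥·T = (2.02×10^4)(2.06×10^-10) = 4.15×10^-6 m.

pitch ≈ 4.15 µm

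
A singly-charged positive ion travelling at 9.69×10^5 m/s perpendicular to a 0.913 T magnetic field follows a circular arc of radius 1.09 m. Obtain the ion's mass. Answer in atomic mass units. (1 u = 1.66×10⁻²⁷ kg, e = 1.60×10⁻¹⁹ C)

qvB = mv²/r ⇒ m = qBr/v.
m = (1×1.60×10^-19)(0.913)(1.09) / (9.69×10^5) = 1.64×10^-25 kg = 99.0 u.

m ≈ 99.0 u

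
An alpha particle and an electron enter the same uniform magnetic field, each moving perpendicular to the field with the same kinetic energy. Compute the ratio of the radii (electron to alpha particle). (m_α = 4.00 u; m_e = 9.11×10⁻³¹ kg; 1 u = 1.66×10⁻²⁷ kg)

ratio ≈ 0.0234

r = √(2mK)/(qB) ⇒ at equal K, r ∝ √m/q.
r_{electron}/r_{alpha particle} = 0.0234.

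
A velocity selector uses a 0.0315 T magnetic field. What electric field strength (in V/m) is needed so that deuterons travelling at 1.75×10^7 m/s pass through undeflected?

qE = qvB ⇒ E = vB = (1.75×10^7)(0.0315) = 5.51×10^5 V/m.

E ≈ 5.51×10^5 V/m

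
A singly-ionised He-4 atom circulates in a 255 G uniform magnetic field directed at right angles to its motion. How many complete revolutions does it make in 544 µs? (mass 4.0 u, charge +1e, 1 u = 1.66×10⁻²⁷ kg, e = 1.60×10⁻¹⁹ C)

N = 53

T = 2πm/(qB) = 2π(6.64×10^-27) / [(1×1.60×10^-19)(0.0255)] = 1.0226×10^-5 s.
N = t/T = 5.44×10^-4 / 1.0226×10^-5 ≈ 53.20, so 53 complete revolutions.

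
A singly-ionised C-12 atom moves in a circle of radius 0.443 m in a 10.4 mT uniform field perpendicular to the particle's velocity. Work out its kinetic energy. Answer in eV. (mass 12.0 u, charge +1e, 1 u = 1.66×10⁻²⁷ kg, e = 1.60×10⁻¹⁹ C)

K ≈ 85.2 eV

v = qBr/m = (1×1.60×10^-19)(0.0104)(0.443) / (1.99×10^-26) = 3.70×10^4 m/s.
K = ½mv² = 0.5·(1.99×10^-26)·(3.70×10^4)² = 1.36×10^-17 J = 85.2 eV.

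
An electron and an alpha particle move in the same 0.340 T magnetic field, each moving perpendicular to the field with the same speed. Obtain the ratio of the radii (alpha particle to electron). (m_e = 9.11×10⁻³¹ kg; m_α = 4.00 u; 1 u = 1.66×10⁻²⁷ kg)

r = mv/(qB) ⇒ at equal v, r ∝ m/q.
r_{alpha particle}/r_{electron} = 3640.

ratio ≈ 3640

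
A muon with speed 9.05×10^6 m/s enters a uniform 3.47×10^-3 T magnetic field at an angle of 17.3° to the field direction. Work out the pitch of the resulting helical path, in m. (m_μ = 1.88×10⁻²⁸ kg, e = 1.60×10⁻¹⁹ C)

pitch ≈ 18.4 m

The velocity component along B is v∥ = v cos17.3° = 8.64×10^6 m/s.
The cyclotron period T = 2πm/(qB) = 2.13×10^-6 s is set by m, q, B alone.
Pitch = v∥·T = (8.64×10^6)(2.13×10^-6) = 18.4 m.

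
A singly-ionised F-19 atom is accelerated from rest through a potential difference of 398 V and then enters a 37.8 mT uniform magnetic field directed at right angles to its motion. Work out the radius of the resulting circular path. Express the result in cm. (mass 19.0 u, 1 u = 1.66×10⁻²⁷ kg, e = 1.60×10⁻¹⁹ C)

r ≈ 33.1 cm

The kinetic energy gained is K = qV = (1×1.60×10^-19)(398) = 6.37×10^-17 J.
v = √(2K/m) = 6.35×10^4 m/s.
r = mv/(qB) = (3.15×10^-26)(6.35×10^4) / [(1×1.60×10^-19)(0.0378)] = 0.331 m.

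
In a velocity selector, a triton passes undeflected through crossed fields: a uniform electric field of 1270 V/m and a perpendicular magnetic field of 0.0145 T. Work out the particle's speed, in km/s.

v ≈ 87.6 km/s

For zero net force, qE = qvB, so v = E/B.
v = (1270) / (0.0145) = 8.76×10^4 m/s.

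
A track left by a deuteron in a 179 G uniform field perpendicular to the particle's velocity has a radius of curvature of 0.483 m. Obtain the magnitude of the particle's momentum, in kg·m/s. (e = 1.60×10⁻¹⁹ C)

Since qvB = mv²/r, the momentum p = mv = qBr.
p = (1×1.60×10^-19)(0.0179)(0.483) = 1.38×10^-21 kg·m/s.

p ≈ 1.38×10^-21 kg·m/s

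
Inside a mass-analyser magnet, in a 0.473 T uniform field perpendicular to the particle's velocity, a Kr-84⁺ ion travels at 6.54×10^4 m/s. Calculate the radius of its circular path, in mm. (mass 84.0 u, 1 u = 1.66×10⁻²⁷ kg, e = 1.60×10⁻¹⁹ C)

r ≈ 120 mm

The magnetic force provides the centripetal force: qvB = mv²/r, so r = mv/(qB).
r = (1.39×10^-25 kg)(6.54×10^4 m/s) / [(1×1.60×10^-19 C)(0.473 T)] = 0.120 m.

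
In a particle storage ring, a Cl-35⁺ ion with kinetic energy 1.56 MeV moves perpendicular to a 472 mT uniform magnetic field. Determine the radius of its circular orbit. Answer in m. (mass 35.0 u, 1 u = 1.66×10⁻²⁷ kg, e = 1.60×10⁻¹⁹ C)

Convert the energy: K = 1.56 MeV = 2.50×10^-13 J.
v = √(2K/m) = √(2·2.50×10^-13/5.81×10^-26) = 2.93×10^6 m/s.
r = mv/(qB) = (5.81×10^-26)(2.93×10^6) / [(1×1.60×10^-19)(0.472)] = 2.26 m.

r ≈ 2.26 m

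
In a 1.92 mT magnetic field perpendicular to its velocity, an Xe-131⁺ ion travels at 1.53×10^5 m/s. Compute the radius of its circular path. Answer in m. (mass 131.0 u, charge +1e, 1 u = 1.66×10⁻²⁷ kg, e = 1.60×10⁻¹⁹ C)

r ≈ 108 m

The magnetic force provides the centripetal force: qvB = mv²/r, so r = mv/(qB).
r = (2.17×10^-25 kg)(1.53×10^5 m/s) / [(1×1.60×10^-19 C)(1.92×10^-3 T)] = 108 m.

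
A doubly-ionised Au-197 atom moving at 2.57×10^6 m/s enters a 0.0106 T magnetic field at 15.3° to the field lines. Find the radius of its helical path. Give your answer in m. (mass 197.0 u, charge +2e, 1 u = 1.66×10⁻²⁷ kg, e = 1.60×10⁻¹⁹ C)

Only the perpendicular component v⊥ = v sin15.3° = 6.78×10^5 m/s is bent by the field.
r = m v⊥ /(qB) = (3.27×10^-25)(6.78×10^5) / [(2×1.60×10^-19)(0.0106)] = 65.4 m.

r ≈ 65.4 m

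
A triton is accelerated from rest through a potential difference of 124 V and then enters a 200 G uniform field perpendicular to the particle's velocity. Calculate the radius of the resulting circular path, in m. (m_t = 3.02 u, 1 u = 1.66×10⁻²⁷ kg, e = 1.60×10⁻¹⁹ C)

r ≈ 0.139 m

The kinetic energy gained is K = qV = (1×1.60×10^-19)(124) = 1.98×10^-17 J.
v = √(2K/m) = 8.90×10^4 m/s.
r = mv/(qB) = (5.01×10^-27)(8.90×10^4) / [(1×1.60×10^-19)(0.0200)] = 0.139 m.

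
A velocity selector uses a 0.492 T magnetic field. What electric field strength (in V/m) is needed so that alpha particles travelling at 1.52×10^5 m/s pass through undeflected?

E ≈ 7.48×10^4 V/m

qE = qvB ⇒ E = vB = (1.52×10^5)(0.492) = 7.48×10^4 V/m.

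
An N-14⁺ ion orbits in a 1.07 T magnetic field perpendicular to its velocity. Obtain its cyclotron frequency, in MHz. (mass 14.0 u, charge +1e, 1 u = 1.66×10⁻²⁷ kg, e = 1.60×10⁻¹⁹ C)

f = qB/(2πm) = (1×1.60×10^-19)(1.07) / [2π(2.32×10^-26)] = 1.17×10^6 Hz.

f ≈ 1.17 MHz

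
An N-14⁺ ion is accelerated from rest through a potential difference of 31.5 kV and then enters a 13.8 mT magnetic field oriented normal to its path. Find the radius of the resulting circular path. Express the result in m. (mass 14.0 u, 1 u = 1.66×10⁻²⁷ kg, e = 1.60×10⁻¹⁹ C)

r ≈ 6.93 m

The kinetic energy gained is K = qV = (1×1.60×10^-19)(3.15×10^4) = 5.04×10^-15 J.
v = √(2K/m) = 6.59×10^5 m/s.
r = mv/(qB) = (2.32×10^-26)(6.59×10^5) / [(1×1.60×10^-19)(0.0138)] = 6.93 m.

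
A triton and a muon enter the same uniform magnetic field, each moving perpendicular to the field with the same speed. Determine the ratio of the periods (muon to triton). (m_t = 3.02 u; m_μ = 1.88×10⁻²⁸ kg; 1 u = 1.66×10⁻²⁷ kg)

ratio ≈ 0.0375

T = 2πm/(qB) is independent of speed, so T₂/T₁ = (m₂/q₂)/(m₁/q₁).
T_{muon}/T_{triton} = (1.88×10^-28/1e) / (5.01×10^-27/1e) = 0.0375.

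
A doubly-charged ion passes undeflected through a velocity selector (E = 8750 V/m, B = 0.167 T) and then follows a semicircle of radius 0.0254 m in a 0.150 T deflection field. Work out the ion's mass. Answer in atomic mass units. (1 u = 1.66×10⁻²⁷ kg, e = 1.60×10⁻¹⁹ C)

v = E/B₁ = 5.24×10^4 m/s.
From r = mv/(qB₂), m = qB₂r/v = (2×1.60×10^-19)(0.150)(0.0254) / (5.24×10^4) = 2.33×10^-26 kg.
In atomic mass units: m = 2.33×10^-26 / 1.66×10^-27 = 14.0 u.

m ≈ 14.0 u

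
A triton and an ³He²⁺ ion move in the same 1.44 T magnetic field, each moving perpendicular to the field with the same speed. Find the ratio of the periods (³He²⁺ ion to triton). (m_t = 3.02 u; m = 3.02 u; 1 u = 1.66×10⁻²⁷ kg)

T = 2πm/(qB) is independent of speed, so T₂/T₁ = (m₂/q₂)/(m₁/q₁).
T_{³He²⁺ ion}/T_{triton} = (5.01×10^-27/2e) / (5.01×10^-27/1e) = 0.500.

ratio ≈ 0.500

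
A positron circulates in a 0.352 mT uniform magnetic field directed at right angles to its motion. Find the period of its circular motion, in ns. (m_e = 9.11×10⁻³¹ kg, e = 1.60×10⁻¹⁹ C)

T ≈ 102 ns

The cyclotron period is independent of speed: T = 2πm/(qB).
T = 2π(9.11×10^-31) / [(1×1.60×10^-19)(3.52×10^-4)] = 1.02×10^-7 s.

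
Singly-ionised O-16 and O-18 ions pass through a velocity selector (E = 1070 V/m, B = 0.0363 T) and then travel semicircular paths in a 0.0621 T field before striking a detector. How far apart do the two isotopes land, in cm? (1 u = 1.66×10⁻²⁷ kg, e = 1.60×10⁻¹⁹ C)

Δd ≈ 1.97 cm

Both emerge at v = E/B₁ = 2.95×10^4 m/s.
r = mv/(qB₂), so r₁ = 0.07879 m and r₂ = 0.08864 m, giving Δr = 9.85×10^-3 m.
After a semicircle each ion lands a diameter 2r from the entry slit, so the separation is 2Δr = 0.0197 m.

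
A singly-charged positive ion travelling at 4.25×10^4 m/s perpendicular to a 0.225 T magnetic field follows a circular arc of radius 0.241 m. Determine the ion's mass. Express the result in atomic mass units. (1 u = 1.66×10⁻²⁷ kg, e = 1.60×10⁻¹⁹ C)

m ≈ 123 u

qvB = mv²/r ⇒ m = qBr/v.
m = (1×1.60×10^-19)(0.225)(0.241) / (4.25×10^4) = 2.04×10^-25 kg = 123 u.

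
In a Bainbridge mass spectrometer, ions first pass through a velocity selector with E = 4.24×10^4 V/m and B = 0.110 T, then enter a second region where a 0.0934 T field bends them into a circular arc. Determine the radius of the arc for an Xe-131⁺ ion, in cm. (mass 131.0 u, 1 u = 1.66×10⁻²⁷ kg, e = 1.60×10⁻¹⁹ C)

The selector passes v = E/B = 4.24×10^4/0.110 = 3.85×10^5 m/s.
In the deflection region, r = mv/(qB₂) = (2.17×10^-25)(3.85×10^5) / [(1×1.60×10^-19)(0.0934)] = 5.61 m.

r ≈ 561 cm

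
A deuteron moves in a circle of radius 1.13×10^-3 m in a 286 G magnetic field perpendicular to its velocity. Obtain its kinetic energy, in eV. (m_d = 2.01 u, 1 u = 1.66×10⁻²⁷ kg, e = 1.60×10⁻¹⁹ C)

K ≈ 0.0250 eV

v = qBr/m = (1×1.60×10^-19)(0.0286)(1.13×10^-3) / (3.34×10^-27) = 1550 m/s.
K = ½mv² = 0.5·(3.34×10^-27)·(1550)² = 4.01×10^-21 J = 0.0250 eV.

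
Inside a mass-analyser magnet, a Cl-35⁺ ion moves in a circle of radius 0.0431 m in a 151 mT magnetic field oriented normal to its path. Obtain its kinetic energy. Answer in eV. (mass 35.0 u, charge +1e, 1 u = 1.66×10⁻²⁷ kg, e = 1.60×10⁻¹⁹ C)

v = qBr/m = (1×1.60×10^-19)(0.151)(0.0431) / (5.81×10^-26) = 1.79×10^4 m/s.
K = ½mv² = 0.5·(5.81×10^-26)·(1.79×10^4)² = 9.33×10^-18 J = 58.3 eV.

K ≈ 58.3 eV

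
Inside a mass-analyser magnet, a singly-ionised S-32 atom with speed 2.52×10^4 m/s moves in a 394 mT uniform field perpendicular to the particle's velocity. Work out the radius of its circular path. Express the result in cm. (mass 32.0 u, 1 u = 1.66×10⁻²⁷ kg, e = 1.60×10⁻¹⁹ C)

The magnetic force provides the centripetal force: qvB = mv²/r, so r = mv/(qB).
r = (5.31×10^-26 kg)(2.52×10^4 m/s) / [(1×1.60×10^-19 C)(0.394 T)] = 0.0212 m.

r ≈ 2.12 cm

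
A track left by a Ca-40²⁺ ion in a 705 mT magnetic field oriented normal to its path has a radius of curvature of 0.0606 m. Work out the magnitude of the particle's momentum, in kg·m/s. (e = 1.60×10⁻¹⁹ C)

Since qvB = mv²/r, the momentum p = mv = qBr.
p = (2×1.60×10^-19)(0.705)(0.0606) = 1.37×10^-20 kg·m/s.

p ≈ 1.37×10^-20 kg·m/s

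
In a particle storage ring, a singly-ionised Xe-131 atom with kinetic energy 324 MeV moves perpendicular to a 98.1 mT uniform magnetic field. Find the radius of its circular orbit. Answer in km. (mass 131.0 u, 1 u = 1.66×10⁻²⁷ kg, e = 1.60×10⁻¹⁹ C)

Convert the energy: K = 324 MeV = 5.18×10^-11 J.
v = √(2K/m) = √(2·5.18×10^-11/2.17×10^-25) = 2.18×10^7 m/s.
r = mv/(qB) = (2.17×10^-25)(2.18×10^7) / [(1×1.60×10^-19)(0.0981)] = 303 m.

r ≈ 0.303 km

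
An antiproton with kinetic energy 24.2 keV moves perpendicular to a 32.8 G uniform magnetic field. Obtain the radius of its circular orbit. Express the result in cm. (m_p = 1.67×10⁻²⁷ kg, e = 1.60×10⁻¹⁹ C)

Convert the energy: K = 24.2 keV = 3.87×10^-15 J.
v = √(2K/m) = √(2·3.87×10^-15/1.67×10^-27) = 2.15×10^6 m/s.
r = mv/(qB) = (1.67×10^-27)(2.15×10^6) / [(1×1.60×10^-19)(3.28×10^-3)] = 6.85 m.

r ≈ 685 cm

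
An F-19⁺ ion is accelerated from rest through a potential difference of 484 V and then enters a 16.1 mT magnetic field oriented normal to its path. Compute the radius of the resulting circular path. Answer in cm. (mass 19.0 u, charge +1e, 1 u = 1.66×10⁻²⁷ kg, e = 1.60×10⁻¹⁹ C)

r ≈ 85.8 cm

The kinetic energy gained is K = qV = (1×1.60×10^-19)(484) = 7.74×10^-17 J.
v = √(2K/m) = 7.01×10^4 m/s.
r = mv/(qB) = (3.15×10^-26)(7.01×10^4) / [(1×1.60×10^-19)(0.0161)] = 0.858 m.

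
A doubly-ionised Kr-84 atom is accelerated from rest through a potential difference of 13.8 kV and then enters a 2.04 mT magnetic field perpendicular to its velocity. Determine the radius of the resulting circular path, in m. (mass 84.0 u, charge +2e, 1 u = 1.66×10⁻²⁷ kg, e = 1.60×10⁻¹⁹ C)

r ≈ 53.8 m

The kinetic energy gained is K = qV = (2×1.60×10^-19)(1.38×10^4) = 4.42×10^-15 J.
v = √(2K/m) = 2.52×10^5 m/s.
r = mv/(qB) = (1.39×10^-25)(2.52×10^5) / [(2×1.60×10^-19)(2.04×10^-3)] = 53.8 m.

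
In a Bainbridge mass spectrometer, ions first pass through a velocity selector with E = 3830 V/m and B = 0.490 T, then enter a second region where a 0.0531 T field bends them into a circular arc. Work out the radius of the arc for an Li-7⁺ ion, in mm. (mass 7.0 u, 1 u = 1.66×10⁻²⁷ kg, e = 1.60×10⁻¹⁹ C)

The selector passes v = E/B = 3830/0.490 = 7820 m/s.
In the deflection region, r = mv/(qB₂) = (1.16×10^-26)(7820) / [(1×1.60×10^-19)(0.0531)] = 0.0107 m.

r ≈ 10.7 mm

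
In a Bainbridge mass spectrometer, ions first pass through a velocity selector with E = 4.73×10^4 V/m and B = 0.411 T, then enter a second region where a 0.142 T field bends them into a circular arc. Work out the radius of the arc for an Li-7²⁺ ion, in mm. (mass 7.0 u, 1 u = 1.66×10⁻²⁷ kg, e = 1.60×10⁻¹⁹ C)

r ≈ 29.4 mm

The selector passes v = E/B = 4.73×10^4/0.411 = 1.15×10^5 m/s.
In the deflection region, r = mv/(qB₂) = (1.16×10^-26)(1.15×10^5) / [(2×1.60×10^-19)(0.142)] = 0.0294 m.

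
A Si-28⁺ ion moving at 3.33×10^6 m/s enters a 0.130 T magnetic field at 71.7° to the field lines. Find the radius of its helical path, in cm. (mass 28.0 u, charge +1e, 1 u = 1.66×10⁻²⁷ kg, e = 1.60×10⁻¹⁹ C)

Only the perpendicular component v⊥ = v sin71.7° = 3.16×10^6 m/s is bent by the field.
r = m v⊥ /(qB) = (4.65×10^-26)(3.16×10^6) / [(1×1.60×10^-19)(0.130)] = 7.06 m.

r ≈ 706 cm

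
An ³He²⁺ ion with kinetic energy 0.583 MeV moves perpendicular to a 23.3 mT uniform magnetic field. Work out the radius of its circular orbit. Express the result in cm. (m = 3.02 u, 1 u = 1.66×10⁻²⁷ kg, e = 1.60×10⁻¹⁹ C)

r ≈ 410 cm

Convert the energy: K = 0.583 MeV = 9.33×10^-14 J.
v = √(2K/m) = √(2·9.33×10^-14/5.01×10^-27) = 6.10×10^6 m/s.
r = mv/(qB) = (5.01×10^-27)(6.10×10^6) / [(2×1.60×10^-19)(0.0233)] = 4.10 m.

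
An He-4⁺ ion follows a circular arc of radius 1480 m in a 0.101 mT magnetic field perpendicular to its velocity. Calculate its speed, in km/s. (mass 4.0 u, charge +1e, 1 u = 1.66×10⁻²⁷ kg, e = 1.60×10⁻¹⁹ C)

From qvB = mv²/r, v = qBr/m.
v = (1×1.60×10^-19)(1.01×10^-4)(1480) / (6.64×10^-27) = 3.60×10^6 m/s.

v ≈ 3600 km/s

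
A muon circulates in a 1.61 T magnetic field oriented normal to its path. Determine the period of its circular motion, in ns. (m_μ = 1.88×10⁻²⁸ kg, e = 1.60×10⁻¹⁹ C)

T ≈ 4.59 ns

The cyclotron period is independent of speed: T = 2πm/(qB).
T = 2π(1.88×10^-28) / [(1×1.60×10^-19)(1.61)] = 4.59×10^-9 s.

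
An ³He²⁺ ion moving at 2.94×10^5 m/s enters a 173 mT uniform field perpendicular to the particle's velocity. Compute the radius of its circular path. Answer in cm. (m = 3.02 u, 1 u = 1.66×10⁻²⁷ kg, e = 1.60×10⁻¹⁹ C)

The magnetic force provides the centripetal force: qvB = mv²/r, so r = mv/(qB).
r = (5.01×10^-27 kg)(2.94×10^5 m/s) / [(2×1.60×10^-19 C)(0.173 T)] = 0.0266 m.

r ≈ 2.66 cm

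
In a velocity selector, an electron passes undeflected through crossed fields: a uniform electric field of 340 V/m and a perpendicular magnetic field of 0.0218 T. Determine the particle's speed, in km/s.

For zero net force, qE = qvB, so v = E/B.
v = (340) / (0.0218) = 1.56×10^4 m/s.

v ≈ 15.6 km/s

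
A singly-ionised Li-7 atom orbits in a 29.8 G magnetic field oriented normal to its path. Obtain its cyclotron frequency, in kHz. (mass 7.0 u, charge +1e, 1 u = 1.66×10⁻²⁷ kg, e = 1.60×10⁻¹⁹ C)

f = qB/(2πm) = (1×1.60×10^-19)(2.98×10^-3) / [2π(1.16×10^-26)] = 6530 Hz.

f ≈ 6.53 kHz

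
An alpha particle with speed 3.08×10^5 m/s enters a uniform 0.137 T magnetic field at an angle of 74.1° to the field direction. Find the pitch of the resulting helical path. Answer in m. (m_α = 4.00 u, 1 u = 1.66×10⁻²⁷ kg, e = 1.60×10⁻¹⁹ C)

The velocity component along B is v∥ = v cos74.1° = 8.44×10^4 m/s.
The cyclotron period T = 2πm/(qB) = 9.52×10^-7 s is set by m, q, B alone.
Pitch = v∥·T = (8.44×10^4)(9.52×10^-7) = 0.0803 m.

pitch ≈ 0.0803 m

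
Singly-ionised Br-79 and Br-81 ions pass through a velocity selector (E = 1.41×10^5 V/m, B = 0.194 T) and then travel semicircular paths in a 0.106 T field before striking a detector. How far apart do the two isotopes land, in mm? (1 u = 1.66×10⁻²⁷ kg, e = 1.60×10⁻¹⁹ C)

Δd ≈ 285 mm

Both emerge at v = E/B₁ = 7.27×10^5 m/s.
r = mv/(qB₂), so r₁ = 5.620 m and r₂ = 5.762 m, giving Δr = 0.142 m.
After a semicircle each ion lands a diameter 2r from the entry slit, so the separation is 2Δr = 0.285 m.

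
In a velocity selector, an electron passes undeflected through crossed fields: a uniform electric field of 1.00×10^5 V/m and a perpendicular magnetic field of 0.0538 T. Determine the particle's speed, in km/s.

For zero net force, qE = qvB, so v = E/B.
v = (1.00×10^5) / (0.0538) = 1.86×10^6 m/s.

v ≈ 1860 km/s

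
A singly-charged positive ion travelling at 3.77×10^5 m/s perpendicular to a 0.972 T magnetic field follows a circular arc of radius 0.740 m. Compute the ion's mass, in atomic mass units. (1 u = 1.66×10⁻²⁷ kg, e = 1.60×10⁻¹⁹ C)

qvB = mv²/r ⇒ m = qBr/v.
m = (1×1.60×10^-19)(0.972)(0.740) / (3.77×10^5) = 3.05×10^-25 kg = 184 u.

m ≈ 184 u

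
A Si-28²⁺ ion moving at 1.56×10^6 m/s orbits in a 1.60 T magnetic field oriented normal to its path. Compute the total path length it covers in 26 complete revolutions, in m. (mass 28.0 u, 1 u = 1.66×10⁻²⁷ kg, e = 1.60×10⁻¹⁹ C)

L ≈ 23.1 m

r = mv/(qB) = 0.142 m, so one revolution covers 2πr = 0.890 m.
In 26 revolutions: L = 26·2πr = 23.1 m.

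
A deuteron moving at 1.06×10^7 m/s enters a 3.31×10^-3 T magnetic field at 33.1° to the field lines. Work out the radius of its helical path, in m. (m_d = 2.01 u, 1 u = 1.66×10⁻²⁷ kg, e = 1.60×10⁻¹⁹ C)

Only the perpendicular component v⊥ = v sin33.1° = 5.79×10^6 m/s is bent by the field.
r = m v⊥ /(qB) = (3.34×10^-27)(5.79×10^6) / [(1×1.60×10^-19)(3.31×10^-3)] = 36.5 m.

r ≈ 36.5 m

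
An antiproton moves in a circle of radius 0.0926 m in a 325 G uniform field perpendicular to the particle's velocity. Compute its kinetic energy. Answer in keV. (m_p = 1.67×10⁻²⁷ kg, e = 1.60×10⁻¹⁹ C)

K ≈ 0.434 keV

v = qBr/m = (1×1.60×10^-19)(0.0325)(0.0926) / (1.67×10^-27) = 2.88×10^5 m/s.
K = ½mv² = 0.5·(1.67×10^-27)·(2.88×10^5)² = 6.94×10^-17 J = 0.434 keV.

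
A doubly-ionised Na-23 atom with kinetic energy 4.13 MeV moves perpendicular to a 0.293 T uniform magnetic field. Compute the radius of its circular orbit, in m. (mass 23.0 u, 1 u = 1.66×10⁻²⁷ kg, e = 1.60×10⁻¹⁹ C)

Convert the energy: K = 4.13 MeV = 6.61×10^-13 J.
v = √(2K/m) = √(2·6.61×10^-13/3.82×10^-26) = 5.88×10^6 m/s.
r = mv/(qB) = (3.82×10^-26)(5.88×10^6) / [(2×1.60×10^-19)(0.293)] = 2.40 m.

r ≈ 2.40 m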